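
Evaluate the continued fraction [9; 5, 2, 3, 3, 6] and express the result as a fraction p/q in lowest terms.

7237/788

Starting at the tail and folding back:
Start with 6.
3 + 1/(6/1) = 3 + 1/6 = 19/6
3 + 1/(19/6) = 3 + 6/19 = 63/19
2 + 1/(63/19) = 2 + 19/63 = 145/63
5 + 1/(145/63) = 5 + 63/145 = 788/145
9 + 1/(788/145) = 9 + 145/788 = 7237/788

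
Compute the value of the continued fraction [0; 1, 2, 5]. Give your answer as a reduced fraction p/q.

Start with 5.
2 + 1/(5/1) = 2 + 1/5 = 11/5
1 + 1/(11/5) = 1 + 5/11 = 16/11
0 + 1/(16/11) = 0 + 11/16 = 11/16

11/16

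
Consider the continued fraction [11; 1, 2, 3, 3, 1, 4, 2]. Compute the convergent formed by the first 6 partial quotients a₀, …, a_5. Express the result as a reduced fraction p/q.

503/43

Use the convergent recurrence hₖ = aₖ·hₖ₋₁ + hₖ₋₂ (and likewise for the denominators kₖ):
a_0 = 11: 11/1
a_1 = 1: 12/1
a_2 = 2: 35/3
a_3 = 3: 117/10
a_4 = 3: 386/33
a_5 = 1: 503/43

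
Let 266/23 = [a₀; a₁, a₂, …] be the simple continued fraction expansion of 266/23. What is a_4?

3

266 = 11·23 + 13, so a_0 = 11
23 = 1·13 + 10, so a_1 = 1
13 = 1·10 + 3, so a_2 = 1
10 = 3·3 + 1, so a_3 = 3
3 = 3·1 + 0, so a_4 = 3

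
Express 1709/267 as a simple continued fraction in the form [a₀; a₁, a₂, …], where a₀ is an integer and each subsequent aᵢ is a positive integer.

1709 ÷ 267 → quotient 6, remainder 107
267 ÷ 107 → quotient 2, remainder 53
107 ÷ 53 → quotient 2, remainder 1
53 ÷ 1 → quotient 53, remainder 0

[6; 2, 2, 53]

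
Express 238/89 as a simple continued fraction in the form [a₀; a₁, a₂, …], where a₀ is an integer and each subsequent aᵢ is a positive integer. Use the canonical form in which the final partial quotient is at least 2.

Apply division with remainder until the remainder is 0:
238 ÷ 89 → quotient 2, remainder 60
89 ÷ 60 → quotient 1, remainder 29
60 ÷ 29 → quotient 2, remainder 2
29 ÷ 2 → quotient 14, remainder 1
2 ÷ 1 → quotient 2, remainder 0

[2; 1, 2, 14, 2]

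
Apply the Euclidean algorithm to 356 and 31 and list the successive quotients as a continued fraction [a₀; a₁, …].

356 ÷ 31 → quotient 11, remainder 15
31 ÷ 15 → quotient 2, remainder 1
15 ÷ 1 → quotient 15, remainder 0

[11; 2, 15]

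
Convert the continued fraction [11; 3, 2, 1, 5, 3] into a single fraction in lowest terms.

a_0 = 11: 11/1
a_1 = 3: 34/3
a_2 = 2: 79/7
a_3 = 1: 113/10
a_4 = 5: 644/57
a_5 = 3: 2045/181

2045/181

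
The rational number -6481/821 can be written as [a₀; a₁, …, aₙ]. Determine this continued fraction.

-6481 = -8·821 + 87, so a_0 = -8
821 = 9·87 + 38, so a_1 = 9
87 = 2·38 + 11, so a_2 = 2
38 = 3·11 + 5, so a_3 = 3
11 = 2·5 + 1, so a_4 = 2
5 = 5·1 + 0, so a_5 = 5

[-8; 9, 2, 3, 2, 5]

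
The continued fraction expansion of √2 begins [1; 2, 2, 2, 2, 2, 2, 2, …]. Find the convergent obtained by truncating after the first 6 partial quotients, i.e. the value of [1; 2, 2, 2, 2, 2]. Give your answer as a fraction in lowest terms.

99/70

Collapse the nested fraction from the inside out:
Start with 2.
2 + 1/(2/1) = 2 + 1/2 = 5/2
2 + 1/(5/2) = 2 + 2/5 = 12/5
2 + 1/(12/5) = 2 + 5/12 = 29/12
2 + 1/(29/12) = 2 + 12/29 = 70/29
1 + 1/(70/29) = 1 + 29/70 = 99/70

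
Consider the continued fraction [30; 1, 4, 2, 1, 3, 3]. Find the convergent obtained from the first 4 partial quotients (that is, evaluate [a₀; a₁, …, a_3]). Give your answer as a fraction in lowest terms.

Starting at the tail and folding back:
Start with 2.
4 + 1/(2/1) = 4 + 1/2 = 9/2
1 + 1/(9/2) = 1 + 2/9 = 11/9
30 + 1/(11/9) = 30 + 9/11 = 339/11

339/11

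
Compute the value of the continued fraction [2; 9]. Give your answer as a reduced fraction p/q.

19/9

Use the convergent recurrence hₖ = aₖ·hₖ₋₁ + hₖ₋₂ (and likewise for the denominators kₖ):
a_0 = 2: 2/1
a_1 = 9: 19/9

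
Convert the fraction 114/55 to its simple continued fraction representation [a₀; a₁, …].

114 = 2·55 + 4, so a_0 = 2
55 = 13·4 + 3, so a_1 = 13
4 = 1·3 + 1, so a_2 = 1
3 = 3·1 + 0, so a_3 = 3

[2; 13, 1, 3]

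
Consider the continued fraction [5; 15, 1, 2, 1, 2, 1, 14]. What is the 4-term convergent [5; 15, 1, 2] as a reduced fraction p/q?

238/47

Start with 2.
1 + 1/(2/1) = 1 + 1/2 = 3/2
15 + 1/(3/2) = 15 + 2/3 = 47/3
5 + 1/(47/3) = 5 + 3/47 = 238/47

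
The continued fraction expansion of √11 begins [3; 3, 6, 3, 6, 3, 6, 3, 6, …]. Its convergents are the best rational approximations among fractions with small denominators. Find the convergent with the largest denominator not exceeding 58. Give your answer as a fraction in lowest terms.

63/19

a_0 = 3: 3/1  (≤ bound)
a_1 = 3: 10/3  (≤ bound)
a_2 = 6: 63/19  (≤ bound)
a_3 = 3: 199/60  (> 58, stop)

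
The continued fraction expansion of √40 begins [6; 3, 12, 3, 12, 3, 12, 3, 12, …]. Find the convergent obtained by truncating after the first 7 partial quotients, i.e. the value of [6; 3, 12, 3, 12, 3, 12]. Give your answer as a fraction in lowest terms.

Start with 12.
3 + 1/(12/1) = 3 + 1/12 = 37/12
12 + 1/(37/12) = 12 + 12/37 = 456/37
3 + 1/(456/37) = 3 + 37/456 = 1405/456
12 + 1/(1405/456) = 12 + 456/1405 = 17316/1405
3 + 1/(17316/1405) = 3 + 1405/17316 = 53353/17316
6 + 1/(53353/17316) = 6 + 17316/53353 = 337434/53353

337434/53353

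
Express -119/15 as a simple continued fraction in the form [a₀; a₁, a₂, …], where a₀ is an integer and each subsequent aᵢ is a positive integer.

[-8; 15]

Apply division with remainder until the remainder is 0:
-119 = -8·15 + 1, so a_0 = -8
15 = 15·1 + 0, so a_1 = 15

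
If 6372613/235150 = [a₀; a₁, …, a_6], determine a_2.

1

Repeatedly divide and take the remainder:
6372613 = 27·235150 + 23563, so a_0 = 27
235150 = 9·23563 + 23083, so a_1 = 9
23563 = 1·23083 + 480, so a_2 = 1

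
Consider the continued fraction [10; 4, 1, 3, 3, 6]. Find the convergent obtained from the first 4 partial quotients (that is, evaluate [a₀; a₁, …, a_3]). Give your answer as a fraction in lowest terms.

Use the convergent recurrence hₖ = aₖ·hₖ₋₁ + hₖ₋₂ (and likewise for the denominators kₖ):
a_0 = 10: 10/1
a_1 = 4: 41/4
a_2 = 1: 51/5
a_3 = 3: 194/19

194/19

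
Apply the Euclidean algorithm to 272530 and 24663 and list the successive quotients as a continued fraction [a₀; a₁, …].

Apply division with remainder until the remainder is 0:
272530 = 11·24663 + 1237, so a_0 = 11
24663 = 19·1237 + 1160, so a_1 = 19
1237 = 1·1160 + 77, so a_2 = 1
1160 = 15·77 + 5, so a_3 = 15
77 = 15·5 + 2, so a_4 = 15
5 = 2·2 + 1, so a_5 = 2
2 = 2·1 + 0, so a_6 = 2

[11; 19, 1, 15, 15, 2, 2]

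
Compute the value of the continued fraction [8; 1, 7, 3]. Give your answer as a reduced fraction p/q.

222/25

a_0 = 8: 8/1
a_1 = 1: 9/1
a_2 = 7: 71/8
a_3 = 3: 222/25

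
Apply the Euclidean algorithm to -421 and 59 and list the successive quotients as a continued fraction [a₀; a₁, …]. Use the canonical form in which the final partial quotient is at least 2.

[-8; 1, 6, 2, 1, 2]

-421 = -8·59 + 51, so a_0 = -8
59 = 1·51 + 8, so a_1 = 1
51 = 6·8 + 3, so a_2 = 6
8 = 2·3 + 2, so a_3 = 2
3 = 1·2 + 1, so a_4 = 1
2 = 2·1 + 0, so a_5 = 2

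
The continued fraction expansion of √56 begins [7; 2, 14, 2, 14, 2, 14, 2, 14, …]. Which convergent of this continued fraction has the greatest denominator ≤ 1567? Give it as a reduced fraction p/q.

6503/869

a_0 = 7: 7/1  (≤ bound)
a_1 = 2: 15/2  (≤ bound)
a_2 = 14: 217/29  (≤ bound)
a_3 = 2: 449/60  (≤ bound)
a_4 = 14: 6503/869  (≤ bound)
a_5 = 2: 13455/1798  (> 1567, stop)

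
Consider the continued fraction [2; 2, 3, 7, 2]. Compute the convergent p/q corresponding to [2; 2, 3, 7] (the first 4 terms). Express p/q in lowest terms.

Start with 7.
3 + 1/(7/1) = 3 + 1/7 = 22/7
2 + 1/(22/7) = 2 + 7/22 = 51/22
2 + 1/(51/22) = 2 + 22/51 = 124/51

124/51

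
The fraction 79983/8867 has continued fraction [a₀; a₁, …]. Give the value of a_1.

49

79983 ÷ 8867 → quotient 9, remainder 180
8867 ÷ 180 → quotient 49, remainder 47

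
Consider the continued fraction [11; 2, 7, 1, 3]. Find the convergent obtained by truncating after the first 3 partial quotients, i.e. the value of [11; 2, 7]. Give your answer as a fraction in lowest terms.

Start with 7.
2 + 1/(7/1) = 2 + 1/7 = 15/7
11 + 1/(15/7) = 11 + 7/15 = 172/15

172/15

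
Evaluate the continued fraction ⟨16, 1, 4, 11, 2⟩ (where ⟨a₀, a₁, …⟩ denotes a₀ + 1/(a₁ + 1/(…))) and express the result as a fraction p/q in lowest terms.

1966/117

Start with 2.
11 + 1/(2/1) = 11 + 1/2 = 23/2
4 + 1/(23/2) = 4 + 2/23 = 94/23
1 + 1/(94/23) = 1 + 23/94 = 117/94
16 + 1/(117/94) = 16 + 94/117 = 1966/117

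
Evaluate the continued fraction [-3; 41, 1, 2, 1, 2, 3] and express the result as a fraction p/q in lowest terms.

-4595/1544

Start with 3.
2 + 1/(3/1) = 2 + 1/3 = 7/3
1 + 1/(7/3) = 1 + 3/7 = 10/7
2 + 1/(10/7) = 2 + 7/10 = 27/10
1 + 1/(27/10) = 1 + 10/27 = 37/27
41 + 1/(37/27) = 41 + 27/37 = 1544/37
-3 + 1/(1544/37) = -3 + 37/1544 = -4595/1544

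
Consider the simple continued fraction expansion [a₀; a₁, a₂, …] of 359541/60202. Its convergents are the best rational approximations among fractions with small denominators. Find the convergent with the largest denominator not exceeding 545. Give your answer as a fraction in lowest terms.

List convergents until the denominator exceeds the bound:
a_0 = 5: 5/1  (≤ bound)
a_1 = 1: 6/1  (≤ bound)
a_2 = 35: 215/36  (≤ bound)
a_3 = 36: 7746/1297  (> 545, stop)

215/36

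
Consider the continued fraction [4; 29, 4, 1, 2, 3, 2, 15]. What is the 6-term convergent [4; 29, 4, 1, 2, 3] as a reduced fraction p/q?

5539/1373

a_0 = 4: 4/1
a_1 = 29: 117/29
a_2 = 4: 472/117
a_3 = 1: 589/146
a_4 = 2: 1650/409
a_5 = 3: 5539/1373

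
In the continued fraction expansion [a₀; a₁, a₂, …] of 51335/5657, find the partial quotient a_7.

Repeatedly divide and take the remainder:
⌊51335/5657⌋ = 9, remainder 422
⌊5657/422⌋ = 13, remainder 171
⌊422/171⌋ = 2, remainder 80
⌊171/80⌋ = 2, remainder 11
⌊80/11⌋ = 7, remainder 3
⌊11/3⌋ = 3, remainder 2
⌊3/2⌋ = 1, remainder 1
⌊2/1⌋ = 2, remainder 0

2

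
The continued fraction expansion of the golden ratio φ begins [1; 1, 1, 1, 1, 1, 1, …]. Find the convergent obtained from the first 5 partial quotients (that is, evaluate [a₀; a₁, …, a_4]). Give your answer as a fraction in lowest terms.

8/5

Start with 1.
1 + 1/(1/1) = 1 + 1/1 = 2/1
1 + 1/(2/1) = 1 + 1/2 = 3/2
1 + 1/(3/2) = 1 + 2/3 = 5/3
1 + 1/(5/3) = 1 + 3/5 = 8/5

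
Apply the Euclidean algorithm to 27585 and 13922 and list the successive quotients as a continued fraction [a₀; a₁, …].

27585 = 1·13922 + 13663, so a_0 = 1
13922 = 1·13663 + 259, so a_1 = 1
13663 = 52·259 + 195, so a_2 = 52
259 = 1·195 + 64, so a_3 = 1
195 = 3·64 + 3, so a_4 = 3
64 = 21·3 + 1, so a_5 = 21
3 = 3·1 + 0, so a_6 = 3

[1; 1, 52, 1, 3, 21, 3]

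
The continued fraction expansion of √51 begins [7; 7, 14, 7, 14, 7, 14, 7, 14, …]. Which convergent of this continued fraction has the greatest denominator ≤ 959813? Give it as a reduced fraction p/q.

499850/69993

a_0 = 7: 7/1  (≤ bound)
a_1 = 7: 50/7  (≤ bound)
a_2 = 14: 707/99  (≤ bound)
a_3 = 7: 4999/700  (≤ bound)
a_4 = 14: 70693/9899  (≤ bound)
a_5 = 7: 499850/69993  (≤ bound)
a_6 = 14: 7068593/989801  (> 959813, stop)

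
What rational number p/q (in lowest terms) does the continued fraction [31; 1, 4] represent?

Start with 4.
1 + 1/(4/1) = 1 + 1/4 = 5/4
31 + 1/(5/4) = 31 + 4/5 = 159/5

159/5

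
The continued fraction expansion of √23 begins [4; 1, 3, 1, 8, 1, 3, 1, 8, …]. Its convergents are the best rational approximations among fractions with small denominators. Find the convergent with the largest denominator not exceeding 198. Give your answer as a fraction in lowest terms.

List convergents until the denominator exceeds the bound:
a_0 = 4: 4/1  (≤ bound)
a_1 = 1: 5/1  (≤ bound)
a_2 = 3: 19/4  (≤ bound)
a_3 = 1: 24/5  (≤ bound)
a_4 = 8: 211/44  (≤ bound)
a_5 = 1: 235/49  (≤ bound)
a_6 = 3: 916/191  (≤ bound)
a_7 = 1: 1151/240  (> 198, stop)

916/191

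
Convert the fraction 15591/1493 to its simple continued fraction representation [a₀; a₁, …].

[10; 2, 3, 1, 6, 2, 3, 3]

⌊15591/1493⌋ = 10, remainder 661
⌊1493/661⌋ = 2, remainder 171
⌊661/171⌋ = 3, remainder 148
⌊171/148⌋ = 1, remainder 23
⌊148/23⌋ = 6, remainder 10
⌊23/10⌋ = 2, remainder 3
⌊10/3⌋ = 3, remainder 1
⌊3/1⌋ = 3, remainder 0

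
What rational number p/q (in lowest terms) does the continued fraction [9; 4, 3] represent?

120/13

Start with 3.
4 + 1/(3/1) = 4 + 1/3 = 13/3
9 + 1/(13/3) = 9 + 3/13 = 120/13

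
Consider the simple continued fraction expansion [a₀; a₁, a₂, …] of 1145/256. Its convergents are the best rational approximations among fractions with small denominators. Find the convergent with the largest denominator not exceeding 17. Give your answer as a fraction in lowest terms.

76/17

List convergents until the denominator exceeds the bound:
a_0 = 4: 4/1  (≤ bound)
a_1 = 2: 9/2  (≤ bound)
a_2 = 8: 76/17  (≤ bound)
a_3 = 1: 85/19  (> 17, stop)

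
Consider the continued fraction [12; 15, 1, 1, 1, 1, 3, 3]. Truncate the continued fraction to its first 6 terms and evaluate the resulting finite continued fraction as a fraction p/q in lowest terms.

941/78

Start with 1.
1 + 1/(1/1) = 1 + 1/1 = 2/1
1 + 1/(2/1) = 1 + 1/2 = 3/2
1 + 1/(3/2) = 1 + 2/3 = 5/3
15 + 1/(5/3) = 15 + 3/5 = 78/5
12 + 1/(78/5) = 12 + 5/78 = 941/78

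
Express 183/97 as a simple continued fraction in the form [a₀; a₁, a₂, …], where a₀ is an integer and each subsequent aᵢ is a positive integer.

Apply division with remainder until the remainder is 0:
183 = 1·97 + 86, so a_0 = 1
97 = 1·86 + 11, so a_1 = 1
86 = 7·11 + 9, so a_2 = 7
11 = 1·9 + 2, so a_3 = 1
9 = 4·2 + 1, so a_4 = 4
2 = 2·1 + 0, so a_5 = 2

[1; 1, 7, 1, 4, 2]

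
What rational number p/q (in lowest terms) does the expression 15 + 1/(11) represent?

Start with 11.
15 + 1/(11/1) = 15 + 1/11 = 166/11

166/11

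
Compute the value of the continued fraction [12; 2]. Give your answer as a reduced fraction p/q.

Start with 2.
12 + 1/(2/1) = 12 + 1/2 = 25/2

25/2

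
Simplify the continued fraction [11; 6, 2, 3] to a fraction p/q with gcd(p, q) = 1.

Collapse the nested fraction from the inside out:
Start with 3.
2 + 1/(3/1) = 2 + 1/3 = 7/3
6 + 1/(7/3) = 6 + 3/7 = 45/7
11 + 1/(45/7) = 11 + 7/45 = 502/45

502/45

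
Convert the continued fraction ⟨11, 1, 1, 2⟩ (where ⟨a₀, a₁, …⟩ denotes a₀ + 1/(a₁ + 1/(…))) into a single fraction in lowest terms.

58/5

Work from the innermost term outward:
Start with 2.
1 + 1/(2/1) = 1 + 1/2 = 3/2
1 + 1/(3/2) = 1 + 2/3 = 5/3
11 + 1/(5/3) = 11 + 3/5 = 58/5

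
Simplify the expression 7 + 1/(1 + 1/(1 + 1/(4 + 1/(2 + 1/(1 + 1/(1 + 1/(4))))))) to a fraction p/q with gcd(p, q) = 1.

Collapse the nested fraction from the inside out:
Start with 4.
1 + 1/(4/1) = 1 + 1/4 = 5/4
1 + 1/(5/4) = 1 + 4/5 = 9/5
2 + 1/(9/5) = 2 + 5/9 = 23/9
4 + 1/(23/9) = 4 + 9/23 = 101/23
1 + 1/(101/23) = 1 + 23/101 = 124/101
1 + 1/(124/101) = 1 + 101/124 = 225/124
7 + 1/(225/124) = 7 + 124/225 = 1699/225

1699/225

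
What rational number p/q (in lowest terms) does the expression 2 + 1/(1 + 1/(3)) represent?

11/4

Start with 3.
1 + 1/(3/1) = 1 + 1/3 = 4/3
2 + 1/(4/3) = 2 + 3/4 = 11/4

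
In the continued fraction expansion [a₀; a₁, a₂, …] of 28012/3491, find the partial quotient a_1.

Repeatedly divide and take the remainder:
28012 ÷ 3491 → quotient 8, remainder 84
3491 ÷ 84 → quotient 41, remainder 47

41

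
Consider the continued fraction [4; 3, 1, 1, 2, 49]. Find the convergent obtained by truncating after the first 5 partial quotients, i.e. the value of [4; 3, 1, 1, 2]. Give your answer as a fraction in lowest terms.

a_0 = 4: 4/1
a_1 = 3: 13/3
a_2 = 1: 17/4
a_3 = 1: 30/7
a_4 = 2: 77/18

77/18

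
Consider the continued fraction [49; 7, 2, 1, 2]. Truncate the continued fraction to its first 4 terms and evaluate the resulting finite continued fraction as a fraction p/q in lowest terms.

1081/22

Use the convergent recurrence hₖ = aₖ·hₖ₋₁ + hₖ₋₂ (and likewise for the denominators kₖ):
a_0 = 49: 49/1
a_1 = 7: 344/7
a_2 = 2: 737/15
a_3 = 1: 1081/22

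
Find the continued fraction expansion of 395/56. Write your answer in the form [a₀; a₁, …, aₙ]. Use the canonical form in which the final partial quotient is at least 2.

[7; 18, 1, 2]

Apply division with remainder until the remainder is 0:
⌊395/56⌋ = 7, remainder 3
⌊56/3⌋ = 18, remainder 2
⌊3/2⌋ = 1, remainder 1
⌊2/1⌋ = 2, remainder 0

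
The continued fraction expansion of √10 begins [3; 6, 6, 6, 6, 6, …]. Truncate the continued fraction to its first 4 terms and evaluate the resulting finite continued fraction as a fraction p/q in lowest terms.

721/228

Use the convergent recurrence hₖ = aₖ·hₖ₋₁ + hₖ₋₂ (and likewise for the denominators kₖ):
a_0 = 3: 3/1
a_1 = 6: 19/6
a_2 = 6: 117/37
a_3 = 6: 721/228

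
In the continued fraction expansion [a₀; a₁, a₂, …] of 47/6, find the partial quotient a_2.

5

⌊47/6⌋ = 7, remainder 5
⌊6/5⌋ = 1, remainder 1
⌊5/1⌋ = 5, remainder 0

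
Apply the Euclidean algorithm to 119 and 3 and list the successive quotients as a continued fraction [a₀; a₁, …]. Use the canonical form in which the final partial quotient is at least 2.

[39; 1, 2]

Apply division with remainder until the remainder is 0:
119 = 39·3 + 2, so a_0 = 39
3 = 1·2 + 1, so a_1 = 1
2 = 2·1 + 0, so a_2 = 2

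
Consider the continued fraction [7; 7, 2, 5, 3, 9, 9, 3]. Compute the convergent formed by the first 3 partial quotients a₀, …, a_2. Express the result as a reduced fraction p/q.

107/15

Start with 2.
7 + 1/(2/1) = 7 + 1/2 = 15/2
7 + 1/(15/2) = 7 + 2/15 = 107/15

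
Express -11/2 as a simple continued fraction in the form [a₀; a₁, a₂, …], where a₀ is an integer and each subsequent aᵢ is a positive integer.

[-6; 2]

-11 ÷ 2 → quotient -6, remainder 1
2 ÷ 1 → quotient 2, remainder 0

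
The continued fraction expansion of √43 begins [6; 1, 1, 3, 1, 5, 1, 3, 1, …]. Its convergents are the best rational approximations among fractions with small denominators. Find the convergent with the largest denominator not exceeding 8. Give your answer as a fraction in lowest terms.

46/7

List convergents until the denominator exceeds the bound:
a_0 = 6: 6/1  (≤ bound)
a_1 = 1: 7/1  (≤ bound)
a_2 = 1: 13/2  (≤ bound)
a_3 = 3: 46/7  (≤ bound)
a_4 = 1: 59/9  (> 8, stop)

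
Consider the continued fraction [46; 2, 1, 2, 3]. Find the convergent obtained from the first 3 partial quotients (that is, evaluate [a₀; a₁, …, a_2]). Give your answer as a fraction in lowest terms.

Collapse the nested fraction from the inside out:
Start with 1.
2 + 1/(1/1) = 2 + 1/1 = 3/1
46 + 1/(3/1) = 46 + 1/3 = 139/3

139/3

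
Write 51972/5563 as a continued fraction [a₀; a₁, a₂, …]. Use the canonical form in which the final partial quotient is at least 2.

Apply division with remainder until the remainder is 0:
51972 ÷ 5563 → quotient 9, remainder 1905
5563 ÷ 1905 → quotient 2, remainder 1753
1905 ÷ 1753 → quotient 1, remainder 152
1753 ÷ 152 → quotient 11, remainder 81
152 ÷ 81 → quotient 1, remainder 71
81 ÷ 71 → quotient 1, remainder 10
71 ÷ 10 → quotient 7, remainder 1
10 ÷ 1 → quotient 10, remainder 0

[9; 2, 1, 11, 1, 1, 7, 10]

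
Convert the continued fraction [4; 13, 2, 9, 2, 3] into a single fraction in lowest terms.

7631/1873

Use the convergent recurrence hₖ = aₖ·hₖ₋₁ + hₖ₋₂ (and likewise for the denominators kₖ):
a_0 = 4: 4/1
a_1 = 13: 53/13
a_2 = 2: 110/27
a_3 = 9: 1043/256
a_4 = 2: 2196/539
a_5 = 3: 7631/1873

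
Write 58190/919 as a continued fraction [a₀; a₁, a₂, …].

[63; 3, 7, 3, 13]

58190 ÷ 919 → quotient 63, remainder 293
919 ÷ 293 → quotient 3, remainder 40
293 ÷ 40 → quotient 7, remainder 13
40 ÷ 13 → quotient 3, remainder 1
13 ÷ 1 → quotient 13, remainder 0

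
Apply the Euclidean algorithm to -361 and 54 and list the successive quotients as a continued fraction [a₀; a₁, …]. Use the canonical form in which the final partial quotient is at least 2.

[-7; 3, 5, 1, 2]

Apply division with remainder until the remainder is 0:
-361 = -7·54 + 17, so a_0 = -7
54 = 3·17 + 3, so a_1 = 3
17 = 5·3 + 2, so a_2 = 5
3 = 1·2 + 1, so a_3 = 1
2 = 2·1 + 0, so a_4 = 2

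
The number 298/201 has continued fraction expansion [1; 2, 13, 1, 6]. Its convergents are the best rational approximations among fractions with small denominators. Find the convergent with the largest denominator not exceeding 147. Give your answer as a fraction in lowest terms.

a_0 = 1: 1/1  (≤ bound)
a_1 = 2: 3/2  (≤ bound)
a_2 = 13: 40/27  (≤ bound)
a_3 = 1: 43/29  (≤ bound)
a_4 = 6: 298/201  (> 147, stop)

43/29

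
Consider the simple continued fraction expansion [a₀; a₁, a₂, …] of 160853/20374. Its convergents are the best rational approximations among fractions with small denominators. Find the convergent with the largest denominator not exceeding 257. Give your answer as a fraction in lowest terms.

a_0 = 7: 7/1  (≤ bound)
a_1 = 1: 8/1  (≤ bound)
a_2 = 8: 71/9  (≤ bound)
a_3 = 1: 79/10  (≤ bound)
a_4 = 1: 150/19  (≤ bound)
a_5 = 9: 1429/181  (≤ bound)
a_6 = 2: 3008/381  (> 257, stop)

1429/181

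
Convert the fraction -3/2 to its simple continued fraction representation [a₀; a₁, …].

-3 = -2·2 + 1, so a_0 = -2
2 = 2·1 + 0, so a_1 = 2

[-2; 2]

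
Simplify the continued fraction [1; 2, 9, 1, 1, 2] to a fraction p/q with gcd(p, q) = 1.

149/101

Starting at the tail and folding back:
Start with 2.
1 + 1/(2/1) = 1 + 1/2 = 3/2
1 + 1/(3/2) = 1 + 2/3 = 5/3
9 + 1/(5/3) = 9 + 3/5 = 48/5
2 + 1/(48/5) = 2 + 5/48 = 101/48
1 + 1/(101/48) = 1 + 48/101 = 149/101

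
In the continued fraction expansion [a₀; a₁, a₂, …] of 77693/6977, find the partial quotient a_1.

Run the Euclidean algorithm, recording each quotient:
77693 ÷ 6977 → quotient 11, remainder 946
6977 ÷ 946 → quotient 7, remainder 355

7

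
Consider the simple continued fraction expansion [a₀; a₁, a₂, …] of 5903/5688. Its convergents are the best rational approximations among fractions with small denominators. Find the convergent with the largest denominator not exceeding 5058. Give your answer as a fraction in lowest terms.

a_0 = 1: 1/1  (≤ bound)
a_1 = 26: 27/26  (≤ bound)
a_2 = 2: 55/53  (≤ bound)
a_3 = 5: 302/291  (≤ bound)
a_4 = 6: 1867/1799  (≤ bound)
a_5 = 3: 5903/5688  (> 5058, stop)

1867/1799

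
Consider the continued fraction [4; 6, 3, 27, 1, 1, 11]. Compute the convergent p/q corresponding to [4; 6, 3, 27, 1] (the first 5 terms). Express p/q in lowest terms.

2237/538

Collapse the nested fraction from the inside out:
Start with 1.
27 + 1/(1/1) = 27 + 1/1 = 28/1
3 + 1/(28/1) = 3 + 1/28 = 85/28
6 + 1/(85/28) = 6 + 28/85 = 538/85
4 + 1/(538/85) = 4 + 85/538 = 2237/538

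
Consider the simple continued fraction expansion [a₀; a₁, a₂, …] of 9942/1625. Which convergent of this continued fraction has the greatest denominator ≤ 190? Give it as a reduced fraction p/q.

List convergents until the denominator exceeds the bound:
a_0 = 6: 6/1  (≤ bound)
a_1 = 8: 49/8  (≤ bound)
a_2 = 2: 104/17  (≤ bound)
a_3 = 6: 673/110  (≤ bound)
a_4 = 2: 1450/237  (> 190, stop)

673/110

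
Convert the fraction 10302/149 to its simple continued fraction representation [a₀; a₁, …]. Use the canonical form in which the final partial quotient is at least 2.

10302 ÷ 149 → quotient 69, remainder 21
149 ÷ 21 → quotient 7, remainder 2
21 ÷ 2 → quotient 10, remainder 1
2 ÷ 1 → quotient 2, remainder 0

[69; 7, 10, 2]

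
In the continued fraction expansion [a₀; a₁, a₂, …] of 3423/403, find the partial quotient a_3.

1

3423 = 8·403 + 199, so a_0 = 8
403 = 2·199 + 5, so a_1 = 2
199 = 39·5 + 4, so a_2 = 39
5 = 1·4 + 1, so a_3 = 1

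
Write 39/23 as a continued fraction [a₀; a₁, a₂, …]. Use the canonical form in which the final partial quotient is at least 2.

[1; 1, 2, 3, 2]

⌊39/23⌋ = 1, remainder 16
⌊23/16⌋ = 1, remainder 7
⌊16/7⌋ = 2, remainder 2
⌊7/2⌋ = 3, remainder 1
⌊2/1⌋ = 2, remainder 0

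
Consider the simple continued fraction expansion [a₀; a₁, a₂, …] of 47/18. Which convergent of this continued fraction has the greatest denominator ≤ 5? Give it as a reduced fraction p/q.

a_0 = 2: 2/1  (≤ bound)
a_1 = 1: 3/1  (≤ bound)
a_2 = 1: 5/2  (≤ bound)
a_3 = 1: 8/3  (≤ bound)
a_4 = 1: 13/5  (≤ bound)
a_5 = 3: 47/18  (> 5, stop)

13/5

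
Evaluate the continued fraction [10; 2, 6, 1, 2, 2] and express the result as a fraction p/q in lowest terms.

1057/101

Collapse the nested fraction from the inside out:
Start with 2.
2 + 1/(2/1) = 2 + 1/2 = 5/2
1 + 1/(5/2) = 1 + 2/5 = 7/5
6 + 1/(7/5) = 6 + 5/7 = 47/7
2 + 1/(47/7) = 2 + 7/47 = 101/47
10 + 1/(101/47) = 10 + 47/101 = 1057/101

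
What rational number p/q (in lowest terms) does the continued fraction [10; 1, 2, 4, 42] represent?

5870/549

Compute successive convergents:
a_0 = 10: 10/1
a_1 = 1: 11/1
a_2 = 2: 32/3
a_3 = 4: 139/13
a_4 = 42: 5870/549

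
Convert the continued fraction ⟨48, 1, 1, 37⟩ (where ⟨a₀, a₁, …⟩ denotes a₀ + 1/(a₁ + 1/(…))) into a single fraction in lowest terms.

Work from the innermost term outward:
Start with 37.
1 + 1/(37/1) = 1 + 1/37 = 38/37
1 + 1/(38/37) = 1 + 37/38 = 75/38
48 + 1/(75/38) = 48 + 38/75 = 3638/75

3638/75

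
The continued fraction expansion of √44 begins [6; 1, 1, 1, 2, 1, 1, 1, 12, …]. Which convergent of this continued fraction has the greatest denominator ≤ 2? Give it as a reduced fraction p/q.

13/2

List convergents until the denominator exceeds the bound:
a_0 = 6: 6/1  (≤ bound)
a_1 = 1: 7/1  (≤ bound)
a_2 = 1: 13/2  (≤ bound)
a_3 = 1: 20/3  (> 2, stop)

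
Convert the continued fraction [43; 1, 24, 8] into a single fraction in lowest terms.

Start with 8.
24 + 1/(8/1) = 24 + 1/8 = 193/8
1 + 1/(193/8) = 1 + 8/193 = 201/193
43 + 1/(201/193) = 43 + 193/201 = 8836/201

8836/201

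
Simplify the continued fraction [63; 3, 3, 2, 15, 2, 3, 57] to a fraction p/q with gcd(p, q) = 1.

Work from the innermost term outward:
Start with 57.
3 + 1/(57/1) = 3 + 1/57 = 172/57
2 + 1/(172/57) = 2 + 57/172 = 401/172
15 + 1/(401/172) = 15 + 172/401 = 6187/401
2 + 1/(6187/401) = 2 + 401/6187 = 12775/6187
3 + 1/(12775/6187) = 3 + 6187/12775 = 44512/12775
3 + 1/(44512/12775) = 3 + 12775/44512 = 146311/44512
63 + 1/(146311/44512) = 63 + 44512/146311 = 9262105/146311

9262105/146311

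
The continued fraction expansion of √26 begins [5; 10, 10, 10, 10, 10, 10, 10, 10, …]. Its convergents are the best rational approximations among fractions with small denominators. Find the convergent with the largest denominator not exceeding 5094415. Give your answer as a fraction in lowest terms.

a_0 = 5: 5/1  (≤ bound)
a_1 = 10: 51/10  (≤ bound)
a_2 = 10: 515/101  (≤ bound)
a_3 = 10: 5201/1020  (≤ bound)
a_4 = 10: 52525/10301  (≤ bound)
a_5 = 10: 530451/104030  (≤ bound)
a_6 = 10: 5357035/1050601  (≤ bound)
a_7 = 10: 54100801/10610040  (> 5094415, stop)

5357035/1050601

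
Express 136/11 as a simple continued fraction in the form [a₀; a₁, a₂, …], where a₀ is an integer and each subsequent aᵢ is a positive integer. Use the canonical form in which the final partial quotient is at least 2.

Repeatedly divide and take the remainder:
136 ÷ 11 → quotient 12, remainder 4
11 ÷ 4 → quotient 2, remainder 3
4 ÷ 3 → quotient 1, remainder 1
3 ÷ 1 → quotient 3, remainder 0

[12; 2, 1, 3]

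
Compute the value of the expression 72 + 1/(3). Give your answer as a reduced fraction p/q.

217/3

Build up convergents one term at a time:
a_0 = 72: 72/1
a_1 = 3: 217/3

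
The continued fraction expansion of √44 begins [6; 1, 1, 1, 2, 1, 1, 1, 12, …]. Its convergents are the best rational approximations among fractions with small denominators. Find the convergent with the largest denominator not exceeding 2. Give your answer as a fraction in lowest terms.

13/2

List convergents until the denominator exceeds the bound:
a_0 = 6: 6/1  (≤ bound)
a_1 = 1: 7/1  (≤ bound)
a_2 = 1: 13/2  (≤ bound)
a_3 = 1: 20/3  (> 2, stop)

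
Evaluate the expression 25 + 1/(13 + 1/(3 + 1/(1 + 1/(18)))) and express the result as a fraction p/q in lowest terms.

24925/994

Start with 18.
1 + 1/(18/1) = 1 + 1/18 = 19/18
3 + 1/(19/18) = 3 + 18/19 = 75/19
13 + 1/(75/19) = 13 + 19/75 = 994/75
25 + 1/(994/75) = 25 + 75/994 = 24925/994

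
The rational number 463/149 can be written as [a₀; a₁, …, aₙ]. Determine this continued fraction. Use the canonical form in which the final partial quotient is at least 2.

[3; 9, 3, 5]

Apply division with remainder until the remainder is 0:
⌊463/149⌋ = 3, remainder 16
⌊149/16⌋ = 9, remainder 5
⌊16/5⌋ = 3, remainder 1
⌊5/1⌋ = 5, remainder 0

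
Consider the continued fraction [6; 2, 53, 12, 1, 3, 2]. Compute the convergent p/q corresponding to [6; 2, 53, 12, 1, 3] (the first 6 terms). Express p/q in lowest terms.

Collapse the nested fraction from the inside out:
Start with 3.
1 + 1/(3/1) = 1 + 1/3 = 4/3
12 + 1/(4/3) = 12 + 3/4 = 51/4
53 + 1/(51/4) = 53 + 4/51 = 2707/51
2 + 1/(2707/51) = 2 + 51/2707 = 5465/2707
6 + 1/(5465/2707) = 6 + 2707/5465 = 35497/5465

35497/5465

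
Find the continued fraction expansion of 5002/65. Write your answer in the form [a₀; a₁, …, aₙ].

5002 ÷ 65 → quotient 76, remainder 62
65 ÷ 62 → quotient 1, remainder 3
62 ÷ 3 → quotient 20, remainder 2
3 ÷ 2 → quotient 1, remainder 1
2 ÷ 1 → quotient 2, remainder 0

[76; 1, 20, 1, 2]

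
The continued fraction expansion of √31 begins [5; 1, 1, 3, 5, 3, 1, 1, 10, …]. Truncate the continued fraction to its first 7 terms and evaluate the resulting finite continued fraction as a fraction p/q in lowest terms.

Use the convergent recurrence hₖ = aₖ·hₖ₋₁ + hₖ₋₂ (and likewise for the denominators kₖ):
a_0 = 5: 5/1
a_1 = 1: 6/1
a_2 = 1: 11/2
a_3 = 3: 39/7
a_4 = 5: 206/37
a_5 = 3: 657/118
a_6 = 1: 863/155

863/155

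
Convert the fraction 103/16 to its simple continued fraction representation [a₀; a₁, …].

[6; 2, 3, 2]

Apply division with remainder until the remainder is 0:
⌊103/16⌋ = 6, remainder 7
⌊16/7⌋ = 2, remainder 2
⌊7/2⌋ = 3, remainder 1
⌊2/1⌋ = 2, remainder 0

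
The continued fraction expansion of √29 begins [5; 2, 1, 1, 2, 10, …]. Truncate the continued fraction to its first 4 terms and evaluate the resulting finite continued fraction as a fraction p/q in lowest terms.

27/5

Use the convergent recurrence hₖ = aₖ·hₖ₋₁ + hₖ₋₂ (and likewise for the denominators kₖ):
a_0 = 5: 5/1
a_1 = 2: 11/2
a_2 = 1: 16/3
a_3 = 1: 27/5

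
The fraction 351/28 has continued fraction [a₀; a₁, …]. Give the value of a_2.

1

Repeatedly divide and take the remainder:
⌊351/28⌋ = 12, remainder 15
⌊28/15⌋ = 1, remainder 13
⌊15/13⌋ = 1, remainder 2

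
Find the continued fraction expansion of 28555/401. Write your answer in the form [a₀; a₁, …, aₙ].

[71; 4, 1, 3, 2, 2, 1, 2]

Run the Euclidean algorithm, recording each quotient:
28555 = 71·401 + 84, so a_0 = 71
401 = 4·84 + 65, so a_1 = 4
84 = 1·65 + 19, so a_2 = 1
65 = 3·19 + 8, so a_3 = 3
19 = 2·8 + 3, so a_4 = 2
8 = 2·3 + 2, so a_5 = 2
3 = 1·2 + 1, so a_6 = 1
2 = 2·1 + 0, so a_7 = 2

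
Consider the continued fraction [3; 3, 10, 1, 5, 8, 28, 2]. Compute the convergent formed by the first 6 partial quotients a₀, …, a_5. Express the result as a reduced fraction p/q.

5457/1642

Use the convergent recurrence hₖ = aₖ·hₖ₋₁ + hₖ₋₂ (and likewise for the denominators kₖ):
a_0 = 3: 3/1
a_1 = 3: 10/3
a_2 = 10: 103/31
a_3 = 1: 113/34
a_4 = 5: 668/201
a_5 = 8: 5457/1642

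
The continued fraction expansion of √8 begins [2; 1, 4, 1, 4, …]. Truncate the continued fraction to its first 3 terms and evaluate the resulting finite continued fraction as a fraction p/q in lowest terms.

a_0 = 2: 2/1
a_1 = 1: 3/1
a_2 = 4: 14/5

14/5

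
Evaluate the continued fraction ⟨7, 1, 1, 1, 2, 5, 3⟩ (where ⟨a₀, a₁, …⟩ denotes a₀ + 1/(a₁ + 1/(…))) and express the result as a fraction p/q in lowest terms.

1045/137

Start with 3.
5 + 1/(3/1) = 5 + 1/3 = 16/3
2 + 1/(16/3) = 2 + 3/16 = 35/16
1 + 1/(35/16) = 1 + 16/35 = 51/35
1 + 1/(51/35) = 1 + 35/51 = 86/51
1 + 1/(86/51) = 1 + 51/86 = 137/86
7 + 1/(137/86) = 7 + 86/137 = 1045/137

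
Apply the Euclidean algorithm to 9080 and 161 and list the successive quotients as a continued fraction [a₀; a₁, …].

[56; 2, 1, 1, 15, 2]

9080 = 56·161 + 64, so a_0 = 56
161 = 2·64 + 33, so a_1 = 2
64 = 1·33 + 31, so a_2 = 1
33 = 1·31 + 2, so a_3 = 1
31 = 15·2 + 1, so a_4 = 15
2 = 2·1 + 0, so a_5 = 2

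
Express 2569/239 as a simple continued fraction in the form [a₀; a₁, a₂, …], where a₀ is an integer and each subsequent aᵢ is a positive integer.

Repeatedly divide and take the remainder:
2569 = 10·239 + 179, so a_0 = 10
239 = 1·179 + 60, so a_1 = 1
179 = 2·60 + 59, so a_2 = 2
60 = 1·59 + 1, so a_3 = 1
59 = 59·1 + 0, so a_4 = 59

[10; 1, 2, 1, 59]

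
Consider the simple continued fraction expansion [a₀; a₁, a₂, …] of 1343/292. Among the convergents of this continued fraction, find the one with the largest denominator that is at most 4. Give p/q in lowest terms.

9/2

List convergents until the denominator exceeds the bound:
a_0 = 4: 4/1  (≤ bound)
a_1 = 1: 5/1  (≤ bound)
a_2 = 1: 9/2  (≤ bound)
a_3 = 2: 23/5  (> 4, stop)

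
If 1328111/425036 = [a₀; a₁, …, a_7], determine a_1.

⌊1328111/425036⌋ = 3, remainder 53003
⌊425036/53003⌋ = 8, remainder 1012

8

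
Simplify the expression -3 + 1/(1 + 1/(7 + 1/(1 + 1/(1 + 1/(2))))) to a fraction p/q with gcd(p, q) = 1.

a_0 = -3: -3/1
a_1 = 1: -2/1
a_2 = 7: -17/8
a_3 = 1: -19/9
a_4 = 1: -36/17
a_5 = 2: -91/43

-91/43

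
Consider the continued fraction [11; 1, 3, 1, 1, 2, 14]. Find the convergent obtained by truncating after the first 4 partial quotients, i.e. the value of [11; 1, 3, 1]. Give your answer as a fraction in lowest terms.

Start with 1.
3 + 1/(1/1) = 3 + 1/1 = 4/1
1 + 1/(4/1) = 1 + 1/4 = 5/4
11 + 1/(5/4) = 11 + 4/5 = 59/5

59/5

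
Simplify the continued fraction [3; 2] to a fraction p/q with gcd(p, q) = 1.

7/2

Compute successive convergents:
a_0 = 3: 3/1
a_1 = 2: 7/2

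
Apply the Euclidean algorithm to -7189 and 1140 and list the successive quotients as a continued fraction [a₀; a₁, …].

[-7; 1, 2, 3, 1, 3, 23]

-7189 ÷ 1140 → quotient -7, remainder 791
1140 ÷ 791 → quotient 1, remainder 349
791 ÷ 349 → quotient 2, remainder 93
349 ÷ 93 → quotient 3, remainder 70
93 ÷ 70 → quotient 1, remainder 23
70 ÷ 23 → quotient 3, remainder 1
23 ÷ 1 → quotient 23, remainder 0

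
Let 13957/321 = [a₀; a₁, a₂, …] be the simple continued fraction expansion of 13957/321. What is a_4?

13957 = 43·321 + 154, so a_0 = 43
321 = 2·154 + 13, so a_1 = 2
154 = 11·13 + 11, so a_2 = 11
13 = 1·11 + 2, so a_3 = 1
11 = 5·2 + 1, so a_4 = 5

5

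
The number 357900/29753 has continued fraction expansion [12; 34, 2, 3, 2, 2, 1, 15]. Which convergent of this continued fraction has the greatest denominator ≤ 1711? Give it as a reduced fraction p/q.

a_0 = 12: 12/1  (≤ bound)
a_1 = 34: 409/34  (≤ bound)
a_2 = 2: 830/69  (≤ bound)
a_3 = 3: 2899/241  (≤ bound)
a_4 = 2: 6628/551  (≤ bound)
a_5 = 2: 16155/1343  (≤ bound)
a_6 = 1: 22783/1894  (> 1711, stop)

16155/1343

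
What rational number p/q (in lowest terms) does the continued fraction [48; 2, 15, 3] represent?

Start with 3.
15 + 1/(3/1) = 15 + 1/3 = 46/3
2 + 1/(46/3) = 2 + 3/46 = 95/46
48 + 1/(95/46) = 48 + 46/95 = 4606/95

4606/95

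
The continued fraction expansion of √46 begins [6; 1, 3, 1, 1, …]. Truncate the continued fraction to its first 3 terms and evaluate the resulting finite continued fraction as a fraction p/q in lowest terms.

27/4

Work from the innermost term outward:
Start with 3.
1 + 1/(3/1) = 1 + 1/3 = 4/3
6 + 1/(4/3) = 6 + 3/4 = 27/4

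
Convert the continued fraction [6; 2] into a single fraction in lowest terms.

13/2

a_0 = 6: 6/1
a_1 = 2: 13/2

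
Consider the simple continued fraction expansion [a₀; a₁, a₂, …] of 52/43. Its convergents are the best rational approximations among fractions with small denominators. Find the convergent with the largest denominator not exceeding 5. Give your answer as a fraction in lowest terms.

a_0 = 1: 1/1  (≤ bound)
a_1 = 4: 5/4  (≤ bound)
a_2 = 1: 6/5  (≤ bound)
a_3 = 3: 23/19  (> 5, stop)

6/5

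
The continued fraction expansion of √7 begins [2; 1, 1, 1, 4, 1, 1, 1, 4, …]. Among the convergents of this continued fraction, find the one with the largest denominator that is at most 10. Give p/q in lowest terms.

a_0 = 2: 2/1  (≤ bound)
a_1 = 1: 3/1  (≤ bound)
a_2 = 1: 5/2  (≤ bound)
a_3 = 1: 8/3  (≤ bound)
a_4 = 4: 37/14  (> 10, stop)

8/3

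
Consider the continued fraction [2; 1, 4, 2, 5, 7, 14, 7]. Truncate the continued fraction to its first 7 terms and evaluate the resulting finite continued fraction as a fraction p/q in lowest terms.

Start with 14.
7 + 1/(14/1) = 7 + 1/14 = 99/14
5 + 1/(99/14) = 5 + 14/99 = 509/99
2 + 1/(509/99) = 2 + 99/509 = 1117/509
4 + 1/(1117/509) = 4 + 509/1117 = 4977/1117
1 + 1/(4977/1117) = 1 + 1117/4977 = 6094/4977
2 + 1/(6094/4977) = 2 + 4977/6094 = 17165/6094

17165/6094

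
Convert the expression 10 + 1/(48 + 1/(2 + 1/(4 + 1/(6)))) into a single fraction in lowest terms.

a_0 = 10: 10/1
a_1 = 48: 481/48
a_2 = 2: 972/97
a_3 = 4: 4369/436
a_4 = 6: 27186/2713

27186/2713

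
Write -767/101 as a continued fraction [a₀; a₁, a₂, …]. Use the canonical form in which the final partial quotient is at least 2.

[-8; 2, 2, 6, 3]

-767 = -8·101 + 41, so a_0 = -8
101 = 2·41 + 19, so a_1 = 2
41 = 2·19 + 3, so a_2 = 2
19 = 6·3 + 1, so a_3 = 6
3 = 3·1 + 0, so a_4 = 3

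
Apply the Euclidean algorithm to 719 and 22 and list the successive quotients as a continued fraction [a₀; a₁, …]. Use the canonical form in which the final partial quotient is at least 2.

[32; 1, 2, 7]

Apply division with remainder until the remainder is 0:
719 ÷ 22 → quotient 32, remainder 15
22 ÷ 15 → quotient 1, remainder 7
15 ÷ 7 → quotient 2, remainder 1
7 ÷ 1 → quotient 7, remainder 0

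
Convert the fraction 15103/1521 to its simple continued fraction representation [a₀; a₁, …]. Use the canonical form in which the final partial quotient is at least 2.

[9; 1, 13, 4, 1, 1, 1, 7]

⌊15103/1521⌋ = 9, remainder 1414
⌊1521/1414⌋ = 1, remainder 107
⌊1414/107⌋ = 13, remainder 23
⌊107/23⌋ = 4, remainder 15
⌊23/15⌋ = 1, remainder 8
⌊15/8⌋ = 1, remainder 7
⌊8/7⌋ = 1, remainder 1
⌊7/1⌋ = 7, remainder 0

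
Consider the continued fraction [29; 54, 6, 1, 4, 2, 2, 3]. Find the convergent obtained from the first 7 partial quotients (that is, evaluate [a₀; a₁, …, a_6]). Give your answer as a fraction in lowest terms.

289111/9963

Build up convergents one term at a time:
a_0 = 29: 29/1
a_1 = 54: 1567/54
a_2 = 6: 9431/325
a_3 = 1: 10998/379
a_4 = 4: 53423/1841
a_5 = 2: 117844/4061
a_6 = 2: 289111/9963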